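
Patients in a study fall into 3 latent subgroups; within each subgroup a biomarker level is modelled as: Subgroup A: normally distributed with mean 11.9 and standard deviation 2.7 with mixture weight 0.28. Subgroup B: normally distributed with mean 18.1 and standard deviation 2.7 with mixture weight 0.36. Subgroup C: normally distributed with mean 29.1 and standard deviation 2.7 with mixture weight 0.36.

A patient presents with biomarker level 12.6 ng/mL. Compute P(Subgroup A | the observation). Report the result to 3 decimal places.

Posterior ∝ prior × likelihood, so P(k | x) ∝ π_k f_k(x); normalise over all components.
Evaluate each component's likelihood at the observed value:
  f_A = (1/(2.7·√(2π)))·exp(−(12.6−11.9)²/(2·2.7²)) = 0.147756·exp(-0.03361) = 0.142873
  f_B = (1/(2.7·√(2π)))·exp(−(12.6−18.1)²/(2·2.7²)) = 0.147756·exp(-2.07476) = 0.0185562
  f_C = (1/(2.7·√(2π)))·exp(−(12.6−29.1)²/(2·2.7²)) = 0.147756·exp(-18.67284) = 1.14825e-09
Weight by the priors:
  π_A·f_A = 0.28 × 0.142873 = 0.0400045
  π_B·f_B = 0.36 × 0.0185562 = 0.00668024
  π_C·f_C = 0.36 × 1.14825e-09 = 4.13369e-10
Denominator: 0.0400045 + 0.00668024 + 4.13369e-10 = 0.0466847
Responsibility of Subgroup A: 0.0400045 / 0.0466847 ≈ 0.857

0.857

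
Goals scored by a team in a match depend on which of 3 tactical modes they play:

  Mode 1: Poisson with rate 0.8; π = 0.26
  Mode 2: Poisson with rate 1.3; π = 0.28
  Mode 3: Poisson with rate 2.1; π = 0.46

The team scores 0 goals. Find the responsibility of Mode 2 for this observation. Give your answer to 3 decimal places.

0.306

Apply Bayes' rule: the posterior for each component is proportional to its prior times its likelihood at x.
Poisson probabilities:
  f_1 = 0.449329
  f_2 = 0.272532
  f_3 = 0.122456
Unnormalised posteriors:
  π_1·f_1 = 0.26 × 0.449329 = 0.116826
  π_2·f_2 = 0.28 × 0.272532 = 0.0763089
  π_3·f_3 = 0.46 × 0.122456 = 0.05633
Evidence: 0.116826 + 0.0763089 + 0.05633 = 0.249464
So the posterior for Mode 2 is 0.0763089 / 0.249464 ≈ 0.306.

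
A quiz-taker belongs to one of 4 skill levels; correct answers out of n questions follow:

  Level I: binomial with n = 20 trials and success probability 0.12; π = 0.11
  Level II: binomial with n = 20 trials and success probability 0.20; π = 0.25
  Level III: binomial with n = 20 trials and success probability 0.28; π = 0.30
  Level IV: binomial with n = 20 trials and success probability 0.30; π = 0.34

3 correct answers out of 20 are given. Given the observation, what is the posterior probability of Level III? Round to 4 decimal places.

0.2193

Posterior ∝ prior × likelihood, so P(k | x) ∝ π_k f_k(x); normalise over all components.
Binomial probabilities:
  f_I = 0.22421
  f_II = 0.205364
  f_III = 0.0939791
  f_IV = 0.0716037
Prior × likelihood for each component:
  π_I·f_I = 0.11 × 0.22421 = 0.024663
  π_II·f_II = 0.25 × 0.205364 = 0.051341
  π_III·f_III = 0.30 × 0.0939791 = 0.0281937
  π_IV·f_IV = 0.34 × 0.0716037 = 0.0243452
Marginal: 0.024663 + 0.051341 + 0.0281937 + 0.0243452 = 0.128543
Responsibility of Level III: 0.0281937 / 0.128543 ≈ 0.2193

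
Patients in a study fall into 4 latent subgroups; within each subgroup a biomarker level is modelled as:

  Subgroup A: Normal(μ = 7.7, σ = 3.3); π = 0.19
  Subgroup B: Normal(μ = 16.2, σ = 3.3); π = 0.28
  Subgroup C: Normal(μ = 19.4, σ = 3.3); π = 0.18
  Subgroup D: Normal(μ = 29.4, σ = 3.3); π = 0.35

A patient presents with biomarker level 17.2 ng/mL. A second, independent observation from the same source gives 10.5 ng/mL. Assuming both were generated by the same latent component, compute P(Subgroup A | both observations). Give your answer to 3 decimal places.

0.032

P(component k | x) = π_k·f_k(x) / marginal(x), where marginal(x) = Σ_j π_j·f_j(x).
Since both observations come from the same component, the likelihood for component k is f_k(x₁)·f_k(x₂).
  L_A = [(1/(3.3·√(2π)))·exp(−(17.2−7.7)²/(2·3.3²)) = 0.120892·exp(-4.14371) = 0.00191781] × [0.0843463] = 0.00016176
  L_B = [(1/(3.3·√(2π)))·exp(−(17.2−16.2)²/(2·3.3²)) = 0.120892·exp(-0.04591) = 0.115467] × [0.0271984] = 0.00314051
  L_C = [(1/(3.3·√(2π)))·exp(−(17.2−19.4)²/(2·3.3²)) = 0.120892·exp(-0.22222) = 0.0968024] × [0.00318379] = 0.000308198
  L_D = [(1/(3.3·√(2π)))·exp(−(17.2−29.4)²/(2·3.3²)) = 0.120892·exp(-6.83379) = 0.000130172] × [9.11187e-09] = 1.18611e-12
Multiply by the mixture weights:
  π_A·L_A = 0.19 × 0.00016176 = 3.07345e-05
  π_B·L_B = 0.28 × 0.00314051 = 0.000879342
  π_C·L_C = 0.18 × 0.000308198 = 5.54757e-05
  π_D·L_D = 0.35 × 1.18611e-12 = 4.15139e-13
Evidence: 3.07345e-05 + 0.000879342 + 5.54757e-05 + 4.15139e-13 = 0.000965552
P(Subgroup A | x₁, x₂) ≈ 0.032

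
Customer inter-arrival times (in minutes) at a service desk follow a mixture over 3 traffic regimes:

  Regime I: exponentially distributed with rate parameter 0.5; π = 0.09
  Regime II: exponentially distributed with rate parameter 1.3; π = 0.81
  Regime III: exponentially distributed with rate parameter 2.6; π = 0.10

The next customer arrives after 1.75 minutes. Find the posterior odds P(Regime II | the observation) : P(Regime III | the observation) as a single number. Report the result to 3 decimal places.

39.398

The posterior odds equal the prior odds times the likelihood ratio: (π_i/π_j)·(f_i(x)/f_j(x)).
Component likelihoods at x = 1.75 minutes:
  L_I = 0.208431
  L_II = 0.133636
  L_III = 0.0274747
0.108245 / 0.00274747 ≈ 39.398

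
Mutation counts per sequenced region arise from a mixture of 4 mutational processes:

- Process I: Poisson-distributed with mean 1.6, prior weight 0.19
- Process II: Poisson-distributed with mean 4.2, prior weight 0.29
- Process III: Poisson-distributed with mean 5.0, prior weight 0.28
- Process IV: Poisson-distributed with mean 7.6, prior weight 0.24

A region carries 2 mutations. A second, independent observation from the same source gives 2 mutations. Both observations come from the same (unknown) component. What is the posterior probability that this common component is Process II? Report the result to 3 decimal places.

0.256

Apply Bayes' rule: the posterior for each component is proportional to its prior times its likelihood at x.
Since both observations come from the same component, the likelihood for component k is f_k(x₁)·f_k(x₂).
  p_I = [e^(−1.6)·1.6^2/2! = 0.258428] × [0.258428] = 0.0667848
  p_II = [e^(−4.2)·4.2^2/2! = 0.132261] × [0.132261] = 0.017493
  p_III = [e^(−5.0)·5.0^2/2! = 0.0842243] × [0.0842243] = 0.00709374
  p_IV = [e^(−7.6)·7.6^2/2! = 0.014453] × [0.014453] = 0.00020889
Prior × likelihood for each component:
  π_I·p_I = 0.19 × 0.0667848 = 0.0126891
  π_II·p_II = 0.29 × 0.017493 = 0.00507296
  π_III·p_III = 0.28 × 0.00709374 = 0.00198625
  π_IV·p_IV = 0.24 × 0.00020889 = 5.01337e-05
Marginal: 0.0126891 + 0.00507296 + 0.00198625 + 5.01337e-05 = 0.0197985
P(Process II | x₁,x₂) = 0.00507296 / 0.0197985 ≈ 0.256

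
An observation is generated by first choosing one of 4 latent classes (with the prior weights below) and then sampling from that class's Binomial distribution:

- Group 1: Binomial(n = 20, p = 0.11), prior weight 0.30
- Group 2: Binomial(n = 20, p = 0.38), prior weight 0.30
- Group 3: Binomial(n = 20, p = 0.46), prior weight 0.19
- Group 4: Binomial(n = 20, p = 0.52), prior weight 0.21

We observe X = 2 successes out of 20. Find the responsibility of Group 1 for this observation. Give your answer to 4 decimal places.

By Bayes' theorem, P(k | x) = π_k f_k(x) / Σ_j π_j f_j(x).
Binomial probabilities:
  f_1 = C(20,2)·0.11^2·0.89^18 = 190·0.0121·0.12275 = 0.282201
  f_2 = C(20,2)·0.38^2·0.62^18 = 190·0.1444·0.000183253 = 0.00502772
  f_3 = C(20,2)·0.46^2·0.54^18 = 190·0.2116·1.52436e-05 = 0.000612854
  f_4 = C(20,2)·0.52^2·0.48^18 = 190·0.2704·1.82954e-06 = 9.39945e-05
Multiply by the mixture weights:
  π_1·f_1 = 0.30 × 0.282201 = 0.0846604
  π_2·f_2 = 0.30 × 0.00502772 = 0.00150832
  π_3·f_3 = 0.19 × 0.000612854 = 0.000116442
  π_4·f_4 = 0.21 × 9.39945e-05 = 1.97389e-05
Marginal: 0.0846604 + 0.00150832 + 0.000116442 + 1.97389e-05 = 0.0863049
Responsibility of Group 1: 0.0846604 / 0.0863049 ≈ 0.9809

0.9809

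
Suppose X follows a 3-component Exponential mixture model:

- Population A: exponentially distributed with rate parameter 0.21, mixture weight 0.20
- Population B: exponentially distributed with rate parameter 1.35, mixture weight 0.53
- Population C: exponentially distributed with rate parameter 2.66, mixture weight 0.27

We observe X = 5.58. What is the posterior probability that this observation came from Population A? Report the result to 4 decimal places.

Posterior ∝ prior × likelihood, so P(k | x) ∝ π_k f_k(x); normalise over all components.
Exponential densities:
  L_A = 0.0650598
  L_B = 0.000722426
  L_C = 9.52216e-07
Weight by the priors:
  π_A·L_A = 0.20 × 0.0650598 = 0.013012
  π_B·L_B = 0.53 × 0.000722426 = 0.000382886
  π_C·L_C = 0.27 × 9.52216e-07 = 2.57098e-07
Marginal: 0.013012 + 0.000382886 + 2.57098e-07 = 0.0133951
P(Population A | data) ≈ 0.9714

0.9714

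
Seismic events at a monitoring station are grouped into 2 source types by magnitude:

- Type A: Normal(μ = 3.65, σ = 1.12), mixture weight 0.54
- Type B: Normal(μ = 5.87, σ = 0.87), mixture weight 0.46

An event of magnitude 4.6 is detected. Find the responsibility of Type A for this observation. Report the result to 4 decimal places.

By Bayes' theorem, P(k | x) = π_k f_k(x) / Σ_j π_j f_j(x).
Evaluate each component's likelihood at the observed value:
  p_A = (1/(1.12·√(2π)))·exp(−(4.6−3.65)²/(2·1.12²)) = 0.356198·exp(-0.35973) = 0.248577
  p_B = (1/(0.87·√(2π)))·exp(−(4.6−5.87)²/(2·0.87²)) = 0.458554·exp(-1.06546) = 0.158003
Weight by the priors:
  π_A·p_A = 0.54 × 0.248577 = 0.134232
  π_B·p_B = 0.46 × 0.158003 = 0.0726814
Sum: 0.134232 + 0.0726814 = 0.206913
P(Type A | the observation) ≈ 0.6487

0.6487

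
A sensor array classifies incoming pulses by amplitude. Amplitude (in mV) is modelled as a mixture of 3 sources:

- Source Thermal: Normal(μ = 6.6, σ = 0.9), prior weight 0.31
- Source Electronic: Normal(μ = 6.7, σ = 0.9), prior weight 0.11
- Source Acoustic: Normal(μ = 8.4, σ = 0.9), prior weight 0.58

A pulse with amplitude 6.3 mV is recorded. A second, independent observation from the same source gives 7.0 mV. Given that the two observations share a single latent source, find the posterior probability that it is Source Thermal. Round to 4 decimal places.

0.7155

P(component k | x) = π_k·f_k(x) / marginal(x), where marginal(x) = Σ_j π_j·f_j(x).
Since both observations come from the same component, the likelihood for component k is f_k(x₁)·f_k(x₂).
  p_Thermal = [(1/(0.9·√(2π)))·exp(−(6.3−6.6)²/(2·0.9²)) = 0.443269·exp(-0.05556) = 0.419315] × [0.401582] = 0.168389
  p_Electronic = [(1/(0.9·√(2π)))·exp(−(6.3−6.7)²/(2·0.9²)) = 0.443269·exp(-0.09877) = 0.401582] × [0.419315] = 0.168389
  p_Acoustic = [(1/(0.9·√(2π)))·exp(−(6.3−8.4)²/(2·0.9²)) = 0.443269·exp(-2.72222) = 0.0291354] × [0.132198] = 0.00385165
Multiply by the mixture weights:
  π_Thermal·p_Thermal = 0.31 × 0.168389 = 0.0522007
  π_Electronic·p_Electronic = 0.11 × 0.168389 = 0.0185228
  π_Acoustic·p_Acoustic = 0.58 × 0.00385165 = 0.00223395
Normaliser: 0.0522007 + 0.0185228 + 0.00223395 = 0.0729574
So the posterior for Source Thermal is 0.0522007 / 0.0729574 ≈ 0.7155.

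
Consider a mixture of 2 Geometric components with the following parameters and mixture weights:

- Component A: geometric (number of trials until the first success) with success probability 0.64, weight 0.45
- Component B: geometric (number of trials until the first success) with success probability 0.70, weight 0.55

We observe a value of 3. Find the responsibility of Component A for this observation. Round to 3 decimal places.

Apply Bayes' rule: the posterior for each component is proportional to its prior times its likelihood at x.
Component likelihoods at x = 3:
  f_A = 0.64·(1−0.64)^2 = 0.64·0.1296 = 0.082944
  f_B = 0.70·(1−0.70)^2 = 0.70·0.09 = 0.063
Prior × likelihood for each component:
  w_A·f_A = 0.45 × 0.082944 = 0.0373248
  w_B·f_B = 0.55 × 0.063 = 0.03465
Sum: 0.0373248 + 0.03465 = 0.0719748
P(Component A | 3) ≈ 0.519

0.519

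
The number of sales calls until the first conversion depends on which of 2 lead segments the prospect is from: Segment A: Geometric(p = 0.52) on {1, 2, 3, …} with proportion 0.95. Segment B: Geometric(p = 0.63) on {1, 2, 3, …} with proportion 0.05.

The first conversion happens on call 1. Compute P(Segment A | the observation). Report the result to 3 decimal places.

By Bayes' theorem, P(k | x) = π_k f_k(x) / Σ_j π_j f_j(x).
Component likelihoods at x = 1:
  f_A = 0.52·(1−0.52)^0 = 0.52·1 = 0.52
  f_B = 0.63·(1−0.63)^0 = 0.63·1 = 0.63
Weight by the priors:
  π_A·f_A = 0.95 × 0.52 = 0.494
  π_B·f_B = 0.05 × 0.63 = 0.0315
Evidence: 0.494 + 0.0315 = 0.5255
P(Segment A | the observation) = 0.494 / 0.5255 ≈ 0.940

0.940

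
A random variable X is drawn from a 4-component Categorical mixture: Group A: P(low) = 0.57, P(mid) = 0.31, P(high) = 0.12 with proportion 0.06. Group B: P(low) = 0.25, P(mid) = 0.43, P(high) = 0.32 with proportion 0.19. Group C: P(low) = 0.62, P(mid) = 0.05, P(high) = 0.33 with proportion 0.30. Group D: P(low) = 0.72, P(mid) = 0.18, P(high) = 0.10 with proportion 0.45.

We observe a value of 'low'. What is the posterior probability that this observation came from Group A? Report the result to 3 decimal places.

0.058

Apply Bayes' rule: the posterior for each component is proportional to its prior times its likelihood at x.
Component likelihoods at x = 'low':
  f_A = 0.57
  f_B = 0.25
  f_C = 0.62
  f_D = 0.72
Prior × likelihood for each component:
  π_A·f_A = 0.06 × 0.57 = 0.0342
  π_B·f_B = 0.19 × 0.25 = 0.0475
  π_C·f_C = 0.30 × 0.62 = 0.186
  π_D·f_D = 0.45 × 0.72 = 0.324
Evidence: 0.0342 + 0.0475 + 0.186 + 0.324 = 0.5917
P(Group A | 'low') ≈ 0.058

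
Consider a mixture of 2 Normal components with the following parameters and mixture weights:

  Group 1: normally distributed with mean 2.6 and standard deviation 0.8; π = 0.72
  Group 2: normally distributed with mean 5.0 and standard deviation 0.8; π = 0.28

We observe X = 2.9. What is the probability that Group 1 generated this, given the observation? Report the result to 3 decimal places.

Posterior ∝ prior × likelihood, so P(k | x) ∝ w_k f_k(x); normalise over all components.
Evaluate each component's likelihood at the observed value:
  L_1 = (1/(0.8·√(2π)))·exp(−(2.9−2.6)²/(2·0.8²)) = 0.498678·exp(-0.07031) = 0.464819
  L_2 = (1/(0.8·√(2π)))·exp(−(2.9−5.0)²/(2·0.8²)) = 0.498678·exp(-3.44531) = 0.0159052
Weight by the priors:
  w_1·L_1 = 0.72 × 0.464819 = 0.33467
  w_2·L_2 = 0.28 × 0.0159052 = 0.00445346
Marginal: 0.33467 + 0.00445346 = 0.339123
P(Group 1 | 2.9) ≈ 0.987

0.987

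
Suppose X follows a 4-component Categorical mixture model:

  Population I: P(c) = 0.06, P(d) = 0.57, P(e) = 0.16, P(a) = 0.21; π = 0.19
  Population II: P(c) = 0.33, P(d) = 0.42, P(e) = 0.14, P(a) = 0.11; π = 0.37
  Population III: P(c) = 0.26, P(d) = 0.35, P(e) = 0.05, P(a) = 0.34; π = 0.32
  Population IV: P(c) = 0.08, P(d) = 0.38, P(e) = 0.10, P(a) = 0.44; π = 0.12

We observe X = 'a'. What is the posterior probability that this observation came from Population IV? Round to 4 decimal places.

0.2180

Apply Bayes' rule: the posterior for each component is proportional to its prior times its likelihood at x.
Evaluate each component's likelihood at the observed value:
  f_I = 0.21
  f_II = 0.11
  f_III = 0.34
  f_IV = 0.44
Weight by the priors:
  π_I·f_I = 0.19 × 0.21 = 0.0399
  π_II·f_II = 0.37 × 0.11 = 0.0407
  π_III·f_III = 0.32 × 0.34 = 0.1088
  π_IV·f_IV = 0.12 × 0.44 = 0.0528
Normaliser: 0.0399 + 0.0407 + 0.1088 + 0.0528 = 0.2422
So the posterior for Population IV is 0.0528 / 0.2422 ≈ 0.2180.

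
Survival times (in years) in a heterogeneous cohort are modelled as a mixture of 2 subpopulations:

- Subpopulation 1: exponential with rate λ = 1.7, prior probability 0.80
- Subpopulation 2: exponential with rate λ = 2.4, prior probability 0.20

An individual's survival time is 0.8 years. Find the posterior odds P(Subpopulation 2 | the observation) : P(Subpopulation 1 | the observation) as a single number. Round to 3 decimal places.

0.202

Since P(k|x) ∝ w_k f_k(x), the posterior odds are w_i f_i(x) / (w_j f_j(x)).
Component likelihoods at x = 0.8 years:
  p_1 = 1.7·e^(−1.7·0.8) = 1.7·e^(−1.3600) = 0.436323
  p_2 = 2.4·e^(−2.4·0.8) = 2.4·e^(−1.9200) = 0.351857
Posterior odds = (w_2·p_2) / (w_1·p_1) = (0.20·0.351857) / (0.80·0.436323) = 0.0703713 / 0.349059 ≈ 0.202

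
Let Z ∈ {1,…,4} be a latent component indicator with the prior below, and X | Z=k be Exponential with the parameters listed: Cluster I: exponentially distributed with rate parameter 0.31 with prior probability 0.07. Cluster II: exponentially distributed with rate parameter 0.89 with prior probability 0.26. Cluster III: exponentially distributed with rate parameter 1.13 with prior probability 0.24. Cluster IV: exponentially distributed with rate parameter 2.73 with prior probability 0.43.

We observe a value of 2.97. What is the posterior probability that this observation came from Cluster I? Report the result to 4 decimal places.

0.2475

Posterior ∝ prior × likelihood, so P(k | x) ∝ w_k f_k(x); normalise over all components.
Component likelihoods at x = 2.97:
  p_I = 0.31·e^(−0.31·2.97) = 0.31·e^(−0.9207) = 0.123454
  p_II = 0.89·e^(−0.89·2.97) = 0.89·e^(−2.6433) = 0.0633023
  p_III = 1.13·e^(−1.13·2.97) = 1.13·e^(−3.3561) = 0.0394042
  p_IV = 2.73·e^(−2.73·2.97) = 2.73·e^(−8.1081) = 0.000821977
Prior × likelihood for each component:
  w_I·p_I = 0.07 × 0.123454 = 0.00864181
  w_II·p_II = 0.26 × 0.0633023 = 0.0164586
  w_III·p_III = 0.24 × 0.0394042 = 0.00945701
  w_IV·p_IV = 0.43 × 0.000821977 = 0.00035345
Sum: 0.00864181 + 0.0164586 + 0.00945701 + 0.00035345 = 0.0349109
So the posterior for Cluster I is 0.00864181 / 0.0349109 ≈ 0.2475.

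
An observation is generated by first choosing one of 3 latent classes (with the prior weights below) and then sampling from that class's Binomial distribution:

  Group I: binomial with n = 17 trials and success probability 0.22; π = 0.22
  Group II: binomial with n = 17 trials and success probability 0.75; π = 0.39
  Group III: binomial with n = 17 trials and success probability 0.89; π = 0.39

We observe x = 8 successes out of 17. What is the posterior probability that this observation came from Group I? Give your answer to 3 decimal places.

P(component k | x) = π_k·f_k(x) / marginal(x), where marginal(x) = Σ_j π_j·f_j(x).
Binomial probabilities:
  p_I = 0.0142567
  p_II = 0.009284
  p_III = 2.25652e-05
Unnormalised posteriors:
  π_I·p_I = 0.22 × 0.0142567 = 0.00313647
  π_II·p_II = 0.39 × 0.009284 = 0.00362076
  π_III·p_III = 0.39 × 2.25652e-05 = 8.80043e-06
Sum: 0.00313647 + 0.00362076 + 8.80043e-06 = 0.00676603
P(Group I | x) = 0.00313647 / 0.00676603 ≈ 0.464

0.464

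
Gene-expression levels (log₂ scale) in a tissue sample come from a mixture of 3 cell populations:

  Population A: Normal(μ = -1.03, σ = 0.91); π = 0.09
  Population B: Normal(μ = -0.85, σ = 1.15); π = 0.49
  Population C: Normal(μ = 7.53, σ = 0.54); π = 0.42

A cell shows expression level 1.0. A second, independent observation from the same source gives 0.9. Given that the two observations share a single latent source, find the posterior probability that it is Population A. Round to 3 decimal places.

0.029

P(component k | x) = w_k·f_k(x) / marginal(x), where marginal(x) = Σ_j w_j·f_j(x).
Since both observations come from the same component, the likelihood for component k is f_k(x₁)·f_k(x₂).
  L_A = [(1/(0.91·√(2π)))·exp(−(1.0−-1.03)²/(2·0.91²)) = 0.438398·exp(-2.48817) = 0.0364143] × [0.0462501] = 0.00168416
  L_B = [(1/(1.15·√(2π)))·exp(−(1.0−-0.85)²/(2·1.15²)) = 0.346906·exp(-1.29395) = 0.0951166] × [0.108985] = 0.0103663
  L_C = [(1/(0.54·√(2π)))·exp(−(1.0−7.53)²/(2·0.54²)) = 0.738782·exp(-73.11540) = 1.30287e-32] × [1.3643e-33] = 1.77751e-65
Prior × likelihood for each component:
  w_A·L_A = 0.09 × 0.00168416 = 0.000151575
  w_B·L_B = 0.49 × 0.0103663 = 0.00507948
  w_C·L_C = 0.42 × 1.77751e-65 = 7.46555e-66
Denominator: 0.000151575 + 0.00507948 + 7.46555e-66 = 0.00523105
So the posterior for Population A is 0.000151575 / 0.00523105 ≈ 0.029.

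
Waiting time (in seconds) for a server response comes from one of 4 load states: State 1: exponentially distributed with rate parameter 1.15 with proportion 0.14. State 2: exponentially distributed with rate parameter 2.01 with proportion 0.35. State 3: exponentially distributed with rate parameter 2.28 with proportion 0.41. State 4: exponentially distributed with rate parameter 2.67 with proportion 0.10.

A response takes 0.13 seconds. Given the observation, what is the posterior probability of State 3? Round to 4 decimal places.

0.4444

Posterior ∝ prior × likelihood, so P(k | x) ∝ w_k f_k(x); normalise over all components.
Component likelihoods at x = 0.13 seconds:
  f_1 = 0.990309
  f_2 = 1.5478
  f_3 = 1.69516
  f_4 = 1.88698
Weight by the priors:
  w_1·f_1 = 0.14 × 0.990309 = 0.138643
  w_2·f_2 = 0.35 × 1.5478 = 0.54173
  w_3·f_3 = 0.41 × 1.69516 = 0.695014
  w_4·f_4 = 0.10 × 1.88698 = 0.188698
Sum: 0.138643 + 0.54173 + 0.695014 + 0.188698 = 1.56409
P(State 3 | data) = 0.695014 / 1.56409 ≈ 0.4444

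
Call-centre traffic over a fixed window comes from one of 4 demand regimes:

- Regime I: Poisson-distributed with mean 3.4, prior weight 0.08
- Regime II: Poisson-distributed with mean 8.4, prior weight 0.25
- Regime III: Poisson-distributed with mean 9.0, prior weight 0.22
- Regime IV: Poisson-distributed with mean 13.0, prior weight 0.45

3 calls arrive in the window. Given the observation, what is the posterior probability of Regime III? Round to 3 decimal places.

The responsibility of component k is π_k f_k(x) divided by Σ_j π_j f_j(x).
Evaluate each component's likelihood at the observed value:
  f_I = e^(−3.4)·3.4^3/3! = 0.218617
  f_II = e^(−8.4)·8.4^3/3! = 0.0222133
  f_III = e^(−9.0)·9.0^3/3! = 0.0149943
  f_IV = e^(−13.0)·13.0^3/3! = 0.000827657
Prior × likelihood for each component:
  π_I·f_I = 0.08 × 0.218617 = 0.0174894
  π_II·f_II = 0.25 × 0.0222133 = 0.00555332
  π_III·f_III = 0.22 × 0.0149943 = 0.00329874
  π_IV·f_IV = 0.45 × 0.000827657 = 0.000372446
Evidence: 0.0174894 + 0.00555332 + 0.00329874 + 0.000372446 = 0.0267139
So the posterior for Regime III is 0.00329874 / 0.0267139 ≈ 0.123.

0.123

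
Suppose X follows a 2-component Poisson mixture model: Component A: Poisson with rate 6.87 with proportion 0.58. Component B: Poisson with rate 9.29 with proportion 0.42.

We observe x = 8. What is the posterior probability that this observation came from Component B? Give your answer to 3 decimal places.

Posterior ∝ prior × likelihood, so P(k | x) ∝ w_k f_k(x); normalise over all components.
Component likelihoods at x = 8:
  L_A = e^(−6.87)·6.87^8/8! = 0.1278
  L_B = e^(−9.29)·9.29^8/8! = 0.12706
Unnormalised posteriors:
  w_A·L_A = 0.58 × 0.1278 = 0.0741239
  w_B·L_B = 0.42 × 0.12706 = 0.0533653
Sum: 0.0741239 + 0.0533653 = 0.127489
So the posterior for Component B is 0.0533653 / 0.127489 ≈ 0.419.

0.419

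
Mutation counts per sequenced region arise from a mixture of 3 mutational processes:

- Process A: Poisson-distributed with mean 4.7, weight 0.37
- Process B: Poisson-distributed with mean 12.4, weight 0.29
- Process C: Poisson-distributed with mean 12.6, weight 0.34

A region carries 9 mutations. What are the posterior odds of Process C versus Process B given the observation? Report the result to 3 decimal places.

1.109

Only the two components matter; the odds are (w_i f_i(x)) / (w_j f_j(x)).
Evaluate each component's likelihood at the observed value:
  L_A = 0.02805
  L_B = 0.0786648
  L_C = 0.0743809
Odds = (0.34/0.29) × (0.0743809/0.0786648) = 1.17241 × 0.945542 ≈ 1.109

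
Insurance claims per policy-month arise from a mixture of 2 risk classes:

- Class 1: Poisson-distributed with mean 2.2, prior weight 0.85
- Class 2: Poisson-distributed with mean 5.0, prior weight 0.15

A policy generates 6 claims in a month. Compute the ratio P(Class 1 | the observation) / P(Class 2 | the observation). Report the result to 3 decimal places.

0.676

Only the two components matter; the odds are (π_i f_i(x)) / (π_j f_j(x)).
Component likelihoods at x = 6 claims:
  p_1 = e^(−2.2)·2.2^6/6! = 0.0174484
  p_2 = e^(−5.0)·5.0^6/6! = 0.146223
Odds = (0.85/0.15) × (0.0174484/0.146223) = 5.66667 × 0.119328 ≈ 0.676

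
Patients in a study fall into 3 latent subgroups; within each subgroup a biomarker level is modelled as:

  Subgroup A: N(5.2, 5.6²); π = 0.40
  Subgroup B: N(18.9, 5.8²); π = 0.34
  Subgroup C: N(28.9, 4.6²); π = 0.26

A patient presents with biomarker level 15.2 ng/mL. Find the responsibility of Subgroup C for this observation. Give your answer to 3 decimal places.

Apply Bayes' rule: the posterior for each component is proportional to its prior times its likelihood at x.
Normal densities:
  p_A = (1/(5.6·√(2π)))·exp(−(15.2−5.2)²/(2·5.6²)) = 0.071240·exp(-1.59439) = 0.014464
  p_B = (1/(5.8·√(2π)))·exp(−(15.2−18.9)²/(2·5.8²)) = 0.068783·exp(-0.20348) = 0.0561194
  p_C = (1/(4.6·√(2π)))·exp(−(15.2−28.9)²/(2·4.6²)) = 0.086727·exp(-4.43502) = 0.00102813
Unnormalised posteriors:
  π_A·p_A = 0.40 × 0.014464 = 0.0057856
  π_B·p_B = 0.34 × 0.0561194 = 0.0190806
  π_C·p_C = 0.26 × 0.00102813 = 0.000267314
Denominator: 0.0057856 + 0.0190806 + 0.000267314 = 0.0251335
P(Subgroup C | x) ≈ 0.011

0.011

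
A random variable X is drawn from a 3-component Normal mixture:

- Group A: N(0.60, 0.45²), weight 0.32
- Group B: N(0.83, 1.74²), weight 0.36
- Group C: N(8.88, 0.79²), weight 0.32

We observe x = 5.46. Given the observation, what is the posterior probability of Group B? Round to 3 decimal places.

The responsibility of component k is π_k f_k(x) divided by Σ_j π_j f_j(x).
Component likelihoods at x = 5.46:
  p_A = 4.16527e-26
  p_B = 0.00665045
  p_C = 4.30207e-05
Prior × likelihood for each component:
  π_A·p_A = 0.32 × 4.16527e-26 = 1.33289e-26
  π_B·p_B = 0.36 × 0.00665045 = 0.00239416
  π_C·p_C = 0.32 × 4.30207e-05 = 1.37666e-05
Sum: 1.33289e-26 + 0.00239416 + 1.37666e-05 = 0.00240793
P(Group B | 5.46) = 0.00239416 / 0.00240793 ≈ 0.994

0.994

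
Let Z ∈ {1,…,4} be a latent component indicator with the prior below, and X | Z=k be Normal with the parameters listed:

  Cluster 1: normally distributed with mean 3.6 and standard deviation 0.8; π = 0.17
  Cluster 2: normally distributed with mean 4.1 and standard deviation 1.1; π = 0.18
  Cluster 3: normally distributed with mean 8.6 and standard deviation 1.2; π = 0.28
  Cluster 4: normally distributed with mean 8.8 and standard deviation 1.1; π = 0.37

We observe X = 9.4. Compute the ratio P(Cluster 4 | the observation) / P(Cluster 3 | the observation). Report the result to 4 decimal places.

1.5514

Since P(k|x) ∝ π_k f_k(x), the posterior odds are π_i f_i(x) / (π_j f_j(x)).
Component likelihoods at x = 9.4:
  L_1 = (1/(0.8·√(2π)))·exp(−(9.4−3.6)²/(2·0.8²)) = 0.498678·exp(-26.28125) = 1.92317e-12
  L_2 = (1/(1.1·√(2π)))·exp(−(9.4−4.1)²/(2·1.1²)) = 0.362675·exp(-11.60744) = 3.29967e-06
  L_3 = (1/(1.2·√(2π)))·exp(−(9.4−8.6)²/(2·1.2²)) = 0.332452·exp(-0.22222) = 0.266207
  L_4 = (1/(1.1·√(2π)))·exp(−(9.4−8.8)²/(2·1.1²)) = 0.362675·exp(-0.14876) = 0.312544
Posterior odds = (π_4·L_4) / (π_3·L_3) = (0.37·0.312544) / (0.28·0.266207) = 0.115641 / 0.0745379 ≈ 1.5514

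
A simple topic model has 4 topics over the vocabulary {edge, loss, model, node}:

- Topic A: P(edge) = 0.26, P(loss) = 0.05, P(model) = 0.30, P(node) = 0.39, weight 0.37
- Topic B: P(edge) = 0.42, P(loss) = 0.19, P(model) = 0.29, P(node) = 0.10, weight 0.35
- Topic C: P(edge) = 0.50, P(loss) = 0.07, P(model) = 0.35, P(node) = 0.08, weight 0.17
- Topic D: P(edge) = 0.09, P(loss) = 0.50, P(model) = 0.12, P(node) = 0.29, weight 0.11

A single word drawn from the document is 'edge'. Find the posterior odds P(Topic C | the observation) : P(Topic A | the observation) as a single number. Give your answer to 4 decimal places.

The posterior odds equal the prior odds times the likelihood ratio: (w_i/w_j)·(f_i(x)/f_j(x)).
Component likelihoods at x = 'edge':
  p_A = 0.26
  p_B = 0.42
  p_C = 0.5
  p_D = 0.09
Odds = (0.17/0.37) × (0.5/0.26) = 0.459459 × 1.92308 ≈ 0.8836

0.8836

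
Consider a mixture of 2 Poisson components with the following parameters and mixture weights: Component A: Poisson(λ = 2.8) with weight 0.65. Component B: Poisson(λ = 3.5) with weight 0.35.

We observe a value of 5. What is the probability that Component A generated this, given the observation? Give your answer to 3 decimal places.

0.551

By Bayes' theorem, P(k | x) = π_k f_k(x) / Σ_j π_j f_j(x).
Component likelihoods at x = 5:
  L_A = 0.0872136
  L_B = 0.132169
Prior × likelihood for each component:
  π_A·L_A = 0.65 × 0.0872136 = 0.0566889
  π_B·L_B = 0.35 × 0.132169 = 0.046259
Denominator: 0.0566889 + 0.046259 = 0.102948
Responsibility of Component A: 0.0566889 / 0.102948 ≈ 0.551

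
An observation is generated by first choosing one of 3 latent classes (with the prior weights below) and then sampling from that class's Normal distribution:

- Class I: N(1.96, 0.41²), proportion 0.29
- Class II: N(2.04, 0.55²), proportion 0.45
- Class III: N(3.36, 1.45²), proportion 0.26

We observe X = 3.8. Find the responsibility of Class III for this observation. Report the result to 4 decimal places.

0.9721

P(component k | x) = w_k·f_k(x) / marginal(x), where marginal(x) = Σ_j w_j·f_j(x).
Normal densities:
  f_I = (1/(0.41·√(2π)))·exp(−(3.8−1.96)²/(2·0.41²)) = 0.973030·exp(-10.07020) = 4.11809e-05
  f_II = (1/(0.55·√(2π)))·exp(−(3.8−2.04)²/(2·0.55²)) = 0.725350·exp(-5.12000) = 0.00433471
  f_III = (1/(1.45·√(2π)))·exp(−(3.8−3.36)²/(2·1.45²)) = 0.275133·exp(-0.04604) = 0.262753
Prior × likelihood for each component:
  w_I·f_I = 0.29 × 4.11809e-05 = 1.19425e-05
  w_II·f_II = 0.45 × 0.00433471 = 0.00195062
  w_III·f_III = 0.26 × 0.262753 = 0.0683157
Evidence: 1.19425e-05 + 0.00195062 + 0.0683157 = 0.0702782
P(Class III | data) = 0.0683157 / 0.0702782 ≈ 0.9721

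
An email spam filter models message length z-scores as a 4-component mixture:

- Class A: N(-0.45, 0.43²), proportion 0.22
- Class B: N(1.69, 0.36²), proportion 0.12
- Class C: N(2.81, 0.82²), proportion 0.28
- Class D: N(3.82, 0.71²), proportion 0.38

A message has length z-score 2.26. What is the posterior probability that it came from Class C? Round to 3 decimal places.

P(component k | x) = w_k·f_k(x) / marginal(x), where marginal(x) = Σ_j w_j·f_j(x).
Evaluate each component's likelihood at the observed value:
  L_A = (1/(0.43·√(2π)))·exp(−(2.26−-0.45)²/(2·0.43²)) = 0.927773·exp(-19.85965) = 2.20041e-09
  L_B = (1/(0.36·√(2π)))·exp(−(2.26−1.69)²/(2·0.36²)) = 1.108173·exp(-1.25347) = 0.316396
  L_C = (1/(0.82·√(2π)))·exp(−(2.26−2.81)²/(2·0.82²)) = 0.486515·exp(-0.22494) = 0.388513
  L_D = (1/(0.71·√(2π)))·exp(−(2.26−3.82)²/(2·0.71²)) = 0.561891·exp(-2.41381) = 0.0502746
Weight by the priors:
  w_A·L_A = 0.22 × 2.20041e-09 = 4.8409e-10
  w_B·L_B = 0.12 × 0.316396 = 0.0379676
  w_C·L_C = 0.28 × 0.388513 = 0.108784
  w_D·L_D = 0.38 × 0.0502746 = 0.0191044
Normaliser: 4.8409e-10 + 0.0379676 + 0.108784 + 0.0191044 = 0.165856
P(Class C | x) ≈ 0.656

0.656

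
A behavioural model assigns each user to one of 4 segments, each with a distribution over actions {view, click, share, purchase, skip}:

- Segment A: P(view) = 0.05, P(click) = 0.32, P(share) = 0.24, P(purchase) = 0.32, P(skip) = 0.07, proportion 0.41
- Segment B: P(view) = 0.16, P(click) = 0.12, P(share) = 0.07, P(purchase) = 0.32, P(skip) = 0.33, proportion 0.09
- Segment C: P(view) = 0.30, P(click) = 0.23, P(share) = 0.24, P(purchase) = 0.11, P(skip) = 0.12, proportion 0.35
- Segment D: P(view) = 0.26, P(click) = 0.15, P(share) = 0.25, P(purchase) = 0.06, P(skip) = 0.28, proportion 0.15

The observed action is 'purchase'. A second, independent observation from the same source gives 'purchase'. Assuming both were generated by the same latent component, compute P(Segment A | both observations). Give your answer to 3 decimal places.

Posterior ∝ prior × likelihood, so P(k | x) ∝ π_k f_k(x); normalise over all components.
Since both observations come from the same component, the likelihood for component k is f_k(x₁)·f_k(x₂).
  L_A = [0.32] × [0.32] = 0.1024
  L_B = [0.32] × [0.32] = 0.1024
  L_C = [0.11] × [0.11] = 0.0121
  L_D = [0.06] × [0.06] = 0.0036
Multiply by the mixture weights:
  π_A·L_A = 0.41 × 0.1024 = 0.041984
  π_B·L_B = 0.09 × 0.1024 = 0.009216
  π_C·L_C = 0.35 × 0.0121 = 0.004235
  π_D·L_D = 0.15 × 0.0036 = 0.00054
Evidence: 0.041984 + 0.009216 + 0.004235 + 0.00054 = 0.055975
P(Segment A | x₁,x₂) = 0.041984 / 0.055975 ≈ 0.750

0.750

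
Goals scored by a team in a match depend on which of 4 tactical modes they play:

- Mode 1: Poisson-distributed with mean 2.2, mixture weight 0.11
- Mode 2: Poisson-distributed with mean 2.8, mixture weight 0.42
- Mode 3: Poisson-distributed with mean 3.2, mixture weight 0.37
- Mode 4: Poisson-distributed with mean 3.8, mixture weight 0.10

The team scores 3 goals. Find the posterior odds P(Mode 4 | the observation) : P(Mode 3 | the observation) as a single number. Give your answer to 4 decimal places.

The posterior odds equal the prior odds times the likelihood ratio: (w_i/w_j)·(f_i(x)/f_j(x)).
Poisson probabilities:
  L_1 = e^(−2.2)·2.2^3/3! = 0.196639
  L_2 = e^(−2.8)·2.8^3/3! = 0.222484
  L_3 = e^(−3.2)·3.2^3/3! = 0.222616
  L_4 = e^(−3.8)·3.8^3/3! = 0.204588
0.0204588 / 0.0823679 ≈ 0.2484

0.2484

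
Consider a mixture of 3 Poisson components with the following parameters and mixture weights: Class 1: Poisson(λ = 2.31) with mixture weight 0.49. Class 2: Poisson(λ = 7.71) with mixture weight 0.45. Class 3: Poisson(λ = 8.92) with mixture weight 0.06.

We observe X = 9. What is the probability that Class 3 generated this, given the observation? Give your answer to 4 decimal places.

The responsibility of component k is π_k f_k(x) divided by Σ_j π_j f_j(x).
Evaluate each component's likelihood at the observed value:
  L_1 = e^(−2.31)·2.31^9/9! = 0.0005123
  L_2 = e^(−7.71)·7.71^9/9! = 0.118937
  L_3 = e^(−8.92)·8.92^9/9! = 0.131709
Multiply by the mixture weights:
  π_1·L_1 = 0.49 × 0.0005123 = 0.000251027
  π_2·L_2 = 0.45 × 0.118937 = 0.0535215
  π_3·L_3 = 0.06 × 0.131709 = 0.00790251
Denominator: 0.000251027 + 0.0535215 + 0.00790251 = 0.0616751
P(Class 3 | x) ≈ 0.1281

0.1281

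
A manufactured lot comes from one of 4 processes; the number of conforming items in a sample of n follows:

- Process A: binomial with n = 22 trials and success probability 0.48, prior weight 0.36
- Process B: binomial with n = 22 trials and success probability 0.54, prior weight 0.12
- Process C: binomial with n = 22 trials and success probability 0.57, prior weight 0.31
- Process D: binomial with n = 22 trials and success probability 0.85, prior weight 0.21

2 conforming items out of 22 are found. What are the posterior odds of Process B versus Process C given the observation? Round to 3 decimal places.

1.339

The posterior odds equal the prior odds times the likelihood ratio: (π_i/π_j)·(f_i(x)/f_j(x)).
Component likelihoods at x = 2 conforming items out of 22:
  p_A = C(22,2)·0.48^2·0.52^20 = 231·0.2304·2.08962e-06 = 0.000111214
  p_B = C(22,2)·0.54^2·0.46^20 = 231·0.2916·1.79952e-07 = 1.21215e-05
  p_C = C(22,2)·0.57^2·0.43^20 = 231·0.3249·4.67056e-08 = 3.50535e-06
  p_D = C(22,2)·0.85^2·0.15^20 = 231·0.7225·3.32526e-17 = 5.54977e-15
1.45458e-06 / 1.08666e-06 ≈ 1.339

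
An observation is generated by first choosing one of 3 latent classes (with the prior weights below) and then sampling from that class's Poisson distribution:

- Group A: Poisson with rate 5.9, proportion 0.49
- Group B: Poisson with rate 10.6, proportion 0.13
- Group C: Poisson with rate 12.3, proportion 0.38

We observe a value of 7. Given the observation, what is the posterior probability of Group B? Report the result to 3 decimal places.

P(component k | x) = w_k·f_k(x) / marginal(x), where marginal(x) = Σ_j w_j·f_j(x).
Evaluate each component's likelihood at the observed value:
  f_A = 0.135268
  f_B = 0.0743343
  f_C = 0.0384665
Weight by the priors:
  w_A·f_A = 0.49 × 0.135268 = 0.0662815
  w_B·f_B = 0.13 × 0.0743343 = 0.00966345
  w_C·f_C = 0.38 × 0.0384665 = 0.0146173
Marginal: 0.0662815 + 0.00966345 + 0.0146173 = 0.0905622
P(Group B | x) = 0.00966345 / 0.0905622 ≈ 0.107

0.107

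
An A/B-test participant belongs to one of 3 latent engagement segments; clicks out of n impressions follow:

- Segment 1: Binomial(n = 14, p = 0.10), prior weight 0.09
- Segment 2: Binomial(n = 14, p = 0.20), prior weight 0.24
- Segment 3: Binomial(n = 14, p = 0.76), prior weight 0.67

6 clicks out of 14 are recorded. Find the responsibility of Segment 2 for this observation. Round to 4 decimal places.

Apply Bayes' rule: the posterior for each component is proportional to its prior times its likelihood at x.
Evaluate each component's likelihood at the observed value:
  f_1 = 0.00129269
  f_2 = 0.0322445
  f_3 = 0.00636982
Weight by the priors:
  π_1·f_1 = 0.09 × 0.00129269 = 0.000116342
  π_2·f_2 = 0.24 × 0.0322445 = 0.00773867
  π_3·f_3 = 0.67 × 0.00636982 = 0.00426778
Evidence: 0.000116342 + 0.00773867 + 0.00426778 = 0.0121228
P(Segment 2 | the observation) ≈ 0.6384

0.6384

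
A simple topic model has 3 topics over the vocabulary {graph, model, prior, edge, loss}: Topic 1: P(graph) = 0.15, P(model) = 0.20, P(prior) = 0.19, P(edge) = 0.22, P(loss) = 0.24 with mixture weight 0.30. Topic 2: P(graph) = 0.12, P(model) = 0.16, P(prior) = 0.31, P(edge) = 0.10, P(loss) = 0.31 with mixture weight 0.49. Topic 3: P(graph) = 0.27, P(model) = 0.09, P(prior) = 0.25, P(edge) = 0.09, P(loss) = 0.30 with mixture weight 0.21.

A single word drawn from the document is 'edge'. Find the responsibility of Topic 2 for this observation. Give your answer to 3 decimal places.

The responsibility of component k is π_k f_k(x) divided by Σ_j π_j f_j(x).
Evaluate each component's likelihood at the observed value:
  p_1 = P(edge | comp) = 0.22
  p_2 = P(edge | comp) = 0.10
  p_3 = P(edge | comp) = 0.09
Multiply by the mixture weights:
  π_1·p_1 = 0.30 × 0.22 = 0.066
  π_2·p_2 = 0.49 × 0.1 = 0.049
  π_3·p_3 = 0.21 × 0.09 = 0.0189
Marginal: 0.066 + 0.049 + 0.0189 = 0.1339
P(Topic 2 | x) ≈ 0.366

0.366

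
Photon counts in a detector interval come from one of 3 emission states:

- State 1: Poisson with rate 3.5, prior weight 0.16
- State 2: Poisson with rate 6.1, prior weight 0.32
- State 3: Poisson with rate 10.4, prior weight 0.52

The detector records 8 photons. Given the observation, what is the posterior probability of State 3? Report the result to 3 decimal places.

By Bayes' theorem, P(k | x) = π_k f_k(x) / Σ_j π_j f_j(x).
Evaluate each component's likelihood at the observed value:
  f_1 = 0.0168653
  f_2 = 0.10664
  f_3 = 0.103296
Prior × likelihood for each component:
  π_1·f_1 = 0.16 × 0.0168653 = 0.00269844
  π_2·f_2 = 0.32 × 0.10664 = 0.0341249
  π_3·f_3 = 0.52 × 0.103296 = 0.0537139
Evidence: 0.00269844 + 0.0341249 + 0.0537139 = 0.0905373
So the posterior for State 3 is 0.0537139 / 0.0905373 ≈ 0.593.

0.593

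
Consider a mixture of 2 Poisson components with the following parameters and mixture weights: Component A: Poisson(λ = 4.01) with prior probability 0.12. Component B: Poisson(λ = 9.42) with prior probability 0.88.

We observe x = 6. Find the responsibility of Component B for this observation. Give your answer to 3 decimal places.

Apply Bayes' rule: the posterior for each component is proportional to its prior times its likelihood at x.
Evaluate each component's likelihood at the observed value:
  p_A = e^(−4.01)·4.01^6/6! = 0.104716
  p_B = e^(−9.42)·9.42^6/6! = 0.0786899
Prior × likelihood for each component:
  π_A·p_A = 0.12 × 0.104716 = 0.0125659
  π_B·p_B = 0.88 × 0.0786899 = 0.0692471
Sum: 0.0125659 + 0.0692471 = 0.081813
P(Component B | data) ≈ 0.846

0.846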